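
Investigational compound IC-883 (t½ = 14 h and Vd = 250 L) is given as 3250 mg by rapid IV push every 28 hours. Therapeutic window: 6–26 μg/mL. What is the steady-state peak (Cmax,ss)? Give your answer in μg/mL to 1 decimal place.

τ = 28 h = 2 half-lives, so f = (1/2)^2 = 0.25.
At steady state, R = 1/(1 − 0.25) = 4/3.
Single-dose peak C₀ = D/Vd = 3250/250 = 13 μg/mL.
Steady-state peak Cmax,ss = C₀·R = 13 × 4/3 ≈ 17.333 μg/mL.
Peak 17.3 μg/mL vs MTC 26 μg/mL: below toxic threshold.

17.3 μg/mL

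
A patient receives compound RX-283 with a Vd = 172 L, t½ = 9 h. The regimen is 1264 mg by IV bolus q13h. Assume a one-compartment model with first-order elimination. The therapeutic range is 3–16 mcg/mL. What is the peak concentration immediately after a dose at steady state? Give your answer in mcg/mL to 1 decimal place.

Over one 13-h interval, 13/9 ≈ 1.4444 half-lives elapse, leaving f ≈ 0.3674 of each dose.
Accumulation ratio R = 1/(1 − f) ≈ 1/0.6326 ≈ 1.5808.
Each bolus raises the concentration by D/Vd = 1264/172 ≈ 7.349 mcg/mL.
Steady-state peak Cmax,ss = C₀·R ≈ 7.349 × 1.5808 ≈ 11.617 mcg/mL.
Peak 11.6 mcg/mL vs MTC 16 mcg/mL: below toxic threshold.

11.6 mcg/mL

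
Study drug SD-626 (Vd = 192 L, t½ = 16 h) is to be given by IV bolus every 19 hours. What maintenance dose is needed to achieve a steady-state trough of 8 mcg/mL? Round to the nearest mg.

1962 mg

τ/t½ = 19/16 ≈ 1.1875, so f = (1/2)^(19/16) ≈ 0.439063.
Cmin,ss = (D/Vd)·f/(1−f), so D = Cmin,ss·Vd·(1−f)/f.
D = 8 × 192 × (1−f)/f ≈ 8 × 192 × 1.27758 ≈ 1962.36 mg.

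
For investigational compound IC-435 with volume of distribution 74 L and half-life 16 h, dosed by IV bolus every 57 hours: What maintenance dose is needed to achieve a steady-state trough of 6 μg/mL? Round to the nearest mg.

4802 mg

τ/t½ = 57/16 ≈ 3.5625, so f = (1/2)^(57/16) ≈ 0.084641.
Cmin,ss = (D/Vd)·f/(1−f), so D = Cmin,ss·Vd·(1−f)/f.
D = 6 × 74 × (1−f)/f ≈ 6 × 74 × 10.81461 ≈ 4801.69 mg.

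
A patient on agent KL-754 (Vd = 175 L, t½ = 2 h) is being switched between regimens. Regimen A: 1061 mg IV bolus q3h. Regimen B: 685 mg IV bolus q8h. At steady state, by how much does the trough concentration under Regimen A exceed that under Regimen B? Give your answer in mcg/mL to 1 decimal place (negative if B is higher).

3.1 mcg/mL

Regimen A: f = (1/2)^(3/2) ≈ 0.3536; Cmin,ss = (1061/175)·f/(1−f) ≈ 3.317 mcg/mL.
Regimen B: f = (1/2)^(8/2) ≈ 0.0625; Cmin,ss = (685/175)·f/(1−f) ≈ 0.261 mcg/mL.
Difference ≈ 3.317 − 0.261 ≈ 3.056 mcg/mL.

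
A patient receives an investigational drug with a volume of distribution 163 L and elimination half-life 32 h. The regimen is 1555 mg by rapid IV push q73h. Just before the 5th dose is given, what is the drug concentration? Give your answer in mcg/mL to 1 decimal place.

2.5 mcg/mL

f = (1/2)^(τ/t½) = (1/2)^(73/32) ≈ 0.2057.
C₀ = D/Vd = 1555/163 ≈ 9.540 mcg/mL.
Before the 5th dose, 4 doses have been given. Superposition: Cmin = C₀·(f + f² + … + f^4).
≈ 9.540 × (0.2057 + 0.0423 + 0.0087 + 0.0018) ≈ 9.540 × 0.2585 ≈ 2.466 mcg/mL.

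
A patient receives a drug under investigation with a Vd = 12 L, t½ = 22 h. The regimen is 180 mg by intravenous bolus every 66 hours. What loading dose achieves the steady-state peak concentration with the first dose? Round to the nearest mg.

206 mg

f = (1/2)^(66/22) ≈ 0.125000; accumulation ratio R = 1/(1−f) ≈ 1.14286.
Loading dose to hit Cmax,ss on first dose: D_load = D_maint·R ≈ 180 × 1.14286 ≈ 205.71 mg.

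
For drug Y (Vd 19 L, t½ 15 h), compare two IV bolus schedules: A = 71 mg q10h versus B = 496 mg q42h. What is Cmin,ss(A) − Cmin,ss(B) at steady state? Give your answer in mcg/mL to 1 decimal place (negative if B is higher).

2.0 mcg/mL

Regimen A: f = (1/2)^(10/15) ≈ 0.6300; Cmin,ss = (71/19)·f/(1−f) ≈ 6.363 mcg/mL.
Regimen B: f = (1/2)^(42/15) ≈ 0.1436; Cmin,ss = (496/19)·f/(1−f) ≈ 4.377 mcg/mL.
Difference ≈ 6.363 − 4.377 ≈ 1.986 mcg/mL.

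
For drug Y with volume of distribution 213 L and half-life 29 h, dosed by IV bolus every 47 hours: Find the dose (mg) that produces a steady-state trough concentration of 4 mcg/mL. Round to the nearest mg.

1768 mg

τ/t½ = 47/29 ≈ 1.6207, so f = (1/2)^(47/29) ≈ 0.325180.
Cmin,ss = (D/Vd)·f/(1−f), so D = Cmin,ss·Vd·(1−f)/f.
D = 4 × 213 × (1−f)/f ≈ 4 × 213 × 2.07522 ≈ 1768.09 mg.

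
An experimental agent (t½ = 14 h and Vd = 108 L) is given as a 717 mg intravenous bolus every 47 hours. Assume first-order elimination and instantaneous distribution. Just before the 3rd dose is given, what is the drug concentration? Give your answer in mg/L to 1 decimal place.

f = (1/2)^(τ/t½) = (1/2)^(47/14) ≈ 0.0976.
C₀ = D/Vd = 717/108 ≈ 6.639 mg/L.
Before the 3rd dose, 2 doses have been given. Superposition: Cmin = C₀·(f + f²).
≈ 6.639 × (0.0976 + 0.0095) ≈ 6.639 × 0.1071 ≈ 0.711 mg/L.

0.7 mg/L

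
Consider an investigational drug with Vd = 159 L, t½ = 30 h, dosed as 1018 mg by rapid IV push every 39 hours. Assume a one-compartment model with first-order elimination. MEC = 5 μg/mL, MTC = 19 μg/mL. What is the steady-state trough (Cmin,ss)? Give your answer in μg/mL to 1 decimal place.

4.4 μg/mL

Over one 39-h interval, 39/30 ≈ 1.3 half-lives elapse, leaving f ≈ 0.4061 of each dose.
Single-dose peak C₀ = D/Vd = 1018/159 ≈ 6.403 μg/mL.
Steady-state trough Cmin,ss = C₀·f/(1−f) ≈ 6.403 × 0.4061/0.5939 ≈ 4.378 μg/mL.
Trough 4.4 μg/mL vs MEC 5 μg/mL: subtherapeutic.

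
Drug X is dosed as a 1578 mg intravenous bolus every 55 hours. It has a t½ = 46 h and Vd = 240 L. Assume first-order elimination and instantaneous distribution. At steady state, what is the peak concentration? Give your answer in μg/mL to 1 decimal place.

11.7 μg/mL

Over one 55-h interval, 55/46 ≈ 1.1957 half-lives elapse, leaving f ≈ 0.4366 of each dose.
Accumulation ratio R = 1/(1 − f) ≈ 1/0.5634 ≈ 1.7749.
Single-dose peak C₀ = D/Vd = 1578/240 ≈ 6.575 μg/mL.
Steady-state peak Cmax,ss = C₀·R ≈ 6.575 × 1.7749 ≈ 11.670 μg/mL.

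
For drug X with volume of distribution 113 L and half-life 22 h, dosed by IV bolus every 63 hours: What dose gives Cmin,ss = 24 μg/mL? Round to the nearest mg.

τ/t½ = 63/22 ≈ 2.8636, so f = (1/2)^(63/22) ≈ 0.137391.
Cmin,ss = (D/Vd)·f/(1−f), so D = Cmin,ss·Vd·(1−f)/f.
D = 24 × 113 × (1−f)/f ≈ 24 × 113 × 6.27850 ≈ 17027.29 mg.

17027 mg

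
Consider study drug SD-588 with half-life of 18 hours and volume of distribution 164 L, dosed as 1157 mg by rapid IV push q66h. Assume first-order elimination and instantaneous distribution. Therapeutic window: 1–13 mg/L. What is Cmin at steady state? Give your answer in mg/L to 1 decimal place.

0.6 mg/L

k = ln2/t½ = ln2/18 ≈ 0.038508 h⁻¹; fraction remaining f = e^(−kτ) = e^(−0.038508×66) ≈ 0.0787.
At steady state, accumulation factor R = 1/(1 − e^(−kτ)) ≈ 1.0854.
Single-dose peak C₀ = D/Vd = 1157/164 ≈ 7.055 mg/L.
Cmax,ss = C₀/(1 − f) ≈ 7.055/0.9213 ≈ 7.658 mg/L.
One interval later, Cmin,ss = Cmax,ss·e^(−kτ) ≈ 7.658 × 0.0787 ≈ 0.603 mg/L.
Trough 0.6 mg/L vs MEC 1 mg/L: subtherapeutic.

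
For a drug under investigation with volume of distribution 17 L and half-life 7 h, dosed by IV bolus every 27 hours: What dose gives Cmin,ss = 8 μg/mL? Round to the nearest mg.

τ/t½ = 27/7 ≈ 3.8571, so f = (1/2)^(27/7) ≈ 0.069006.
Cmin,ss = (D/Vd)·f/(1−f), so D = Cmin,ss·Vd·(1−f)/f.
D = 8 × 17 × (1−f)/f ≈ 8 × 17 × 13.49149 ≈ 1834.84 mg.

1835 mg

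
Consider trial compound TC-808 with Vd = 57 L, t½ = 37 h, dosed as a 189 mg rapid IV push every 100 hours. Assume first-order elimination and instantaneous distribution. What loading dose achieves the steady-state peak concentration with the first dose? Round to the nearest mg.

223 mg

f = (1/2)^(100/37) ≈ 0.153605; accumulation ratio R = 1/(1−f) ≈ 1.18148.
Loading dose to hit Cmax,ss on first dose: D_load = D_maint·R ≈ 189 × 1.18148 ≈ 223.30 mg.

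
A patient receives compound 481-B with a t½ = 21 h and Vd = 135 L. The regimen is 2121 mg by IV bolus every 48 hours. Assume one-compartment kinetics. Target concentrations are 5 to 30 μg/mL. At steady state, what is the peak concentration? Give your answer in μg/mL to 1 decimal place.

τ/t½ = 48/21 ≈ 2.2857, so fraction remaining f = (1/2)^(48/21) ≈ 0.2051.
Accumulation ratio R = 1/(1 − f) ≈ 1/0.7949 ≈ 1.2580.
Each bolus raises the concentration by D/Vd = 2121/135 ≈ 15.711 μg/mL.
Cmax,ss = C₀/(1 − f) ≈ 15.711/0.7949 ≈ 19.765 μg/mL.
Peak 19.8 μg/mL vs MTC 30 μg/mL: below toxic threshold.

19.8 μg/mL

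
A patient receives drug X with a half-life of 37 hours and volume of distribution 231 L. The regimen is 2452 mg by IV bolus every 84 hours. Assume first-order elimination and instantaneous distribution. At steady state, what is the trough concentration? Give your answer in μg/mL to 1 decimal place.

2.8 μg/mL

k = ln2/t½ = ln2/37 ≈ 0.018734 h⁻¹; fraction remaining f = e^(−kτ) = e^(−0.018734×84) ≈ 0.2073.
Each bolus raises the concentration by D/Vd = 2452/231 ≈ 10.615 μg/mL.
Steady-state trough Cmin,ss = C₀·f/(1−f) ≈ 10.615 × 0.2073/0.7927 ≈ 2.776 μg/mL.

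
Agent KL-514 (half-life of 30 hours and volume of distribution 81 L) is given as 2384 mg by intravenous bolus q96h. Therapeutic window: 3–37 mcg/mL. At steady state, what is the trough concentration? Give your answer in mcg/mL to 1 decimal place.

Over one 96-h interval, 96/30 ≈ 3.2 half-lives elapse, leaving f ≈ 0.1088 of each dose.
Accumulation ratio R = 1/(1 − f) ≈ 1/0.8912 ≈ 1.1221.
Single-dose peak C₀ = D/Vd = 2384/81 ≈ 29.432 mcg/mL.
Steady-state peak Cmax,ss = C₀·R ≈ 29.432 × 1.1221 ≈ 33.026 mcg/mL.
One interval later, Cmin,ss = Cmax,ss·e^(−kτ) ≈ 33.026 × 0.1088 ≈ 3.593 mcg/mL.
Trough 3.6 mcg/mL vs MEC 3 mcg/mL: adequate.

3.6 mcg/mL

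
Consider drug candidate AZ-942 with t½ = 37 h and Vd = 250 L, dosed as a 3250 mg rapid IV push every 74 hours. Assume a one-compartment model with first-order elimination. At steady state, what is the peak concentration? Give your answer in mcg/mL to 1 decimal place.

17.3 mcg/mL

The dosing interval is 2 half-lives, so f = 2^(−2) = 0.25.
At steady state, R = 1/(1 − 0.25) = 4/3.
Single-dose peak C₀ = D/Vd = 3250/250 = 13 mcg/mL.
Steady-state peak Cmax,ss = C₀·R = 13 × 4/3 ≈ 17.333 mcg/mL.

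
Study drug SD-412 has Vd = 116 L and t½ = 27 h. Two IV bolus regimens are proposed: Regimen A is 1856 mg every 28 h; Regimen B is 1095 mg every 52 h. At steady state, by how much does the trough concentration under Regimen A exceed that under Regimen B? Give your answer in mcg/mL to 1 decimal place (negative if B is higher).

Regimen A: f = (1/2)^(28/27) ≈ 0.4873; Cmin,ss = (1856/116)·f/(1−f) ≈ 15.207 mcg/mL.
Regimen B: f = (1/2)^(52/27) ≈ 0.2632; Cmin,ss = (1095/116)·f/(1−f) ≈ 3.372 mcg/mL.
Difference ≈ 15.207 − 3.372 ≈ 11.835 mcg/mL.

11.8 mcg/mL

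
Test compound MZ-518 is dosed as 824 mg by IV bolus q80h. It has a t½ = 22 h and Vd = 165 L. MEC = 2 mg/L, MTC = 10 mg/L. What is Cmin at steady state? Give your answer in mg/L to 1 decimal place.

Over one 80-h interval, 80/22 ≈ 3.6364 half-lives elapse, leaving f ≈ 0.0804 of each dose.
Accumulation ratio R = 1/(1 − f) ≈ 1/0.9196 ≈ 1.0874.
Each bolus raises the concentration by D/Vd = 824/165 ≈ 4.994 mg/L.
Steady-state peak Cmax,ss = C₀·R ≈ 4.994 × 1.0874 ≈ 5.430 mg/L.
One interval later, Cmin,ss = Cmax,ss·e^(−kτ) ≈ 5.430 × 0.0804 ≈ 0.437 mg/L.
Trough 0.4 mg/L vs MEC 2 mg/L: subtherapeutic.

0.4 mg/L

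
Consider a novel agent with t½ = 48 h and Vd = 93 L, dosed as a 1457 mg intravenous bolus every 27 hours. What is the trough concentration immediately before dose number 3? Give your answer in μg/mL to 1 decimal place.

17.8 μg/mL

f = (1/2)^(τ/t½) = (1/2)^(27/48) ≈ 0.6771.
C₀ = D/Vd = 1457/93 ≈ 15.667 μg/mL.
Before the 3rd dose, 2 doses have been given. Superposition: Cmin = C₀·(f + f²).
≈ 15.667 × (0.6771 + 0.4585) ≈ 15.667 × 1.1356 ≈ 17.791 μg/mL.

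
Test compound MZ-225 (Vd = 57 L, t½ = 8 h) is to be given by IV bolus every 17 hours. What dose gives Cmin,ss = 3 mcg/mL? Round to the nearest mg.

τ/t½ = 17/8 ≈ 2.125, so f = (1/2)^(17/8) ≈ 0.229251.
Cmin,ss = (D/Vd)·f/(1−f), so D = Cmin,ss·Vd·(1−f)/f.
D = 3 × 57 × (1−f)/f ≈ 3 × 57 × 3.36203 ≈ 574.91 mg.

575 mg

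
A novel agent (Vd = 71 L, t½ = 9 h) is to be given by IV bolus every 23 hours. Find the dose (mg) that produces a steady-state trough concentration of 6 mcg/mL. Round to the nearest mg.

2078 mg

τ/t½ = 23/9 ≈ 2.5556, so f = (1/2)^(23/9) ≈ 0.170099.
Cmin,ss = (D/Vd)·f/(1−f), so D = Cmin,ss·Vd·(1−f)/f.
D = 6 × 71 × (1−f)/f ≈ 6 × 71 × 4.87893 ≈ 2078.42 mg.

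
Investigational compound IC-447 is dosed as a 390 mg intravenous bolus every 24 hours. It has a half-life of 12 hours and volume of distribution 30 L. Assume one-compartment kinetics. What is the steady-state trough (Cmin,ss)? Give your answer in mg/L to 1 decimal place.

The dosing interval is 2 half-lives, so f = 2^(−2) = 0.25.
Accumulation ratio R = 1/(1 − f) = 1/0.75 = 4/3.
Single-dose peak C₀ = D/Vd = 390/30 = 13 mg/L.
Steady-state peak Cmax,ss = C₀·R = 13 × 4/3 ≈ 17.333 mg/L.
Steady-state trough Cmin,ss = Cmax,ss·f ≈ 17.333 × 0.25 ≈ 4.333 mg/L.

4.3 mg/L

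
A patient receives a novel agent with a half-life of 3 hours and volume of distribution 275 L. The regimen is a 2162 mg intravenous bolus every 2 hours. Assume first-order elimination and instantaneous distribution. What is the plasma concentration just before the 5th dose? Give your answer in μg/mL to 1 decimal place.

f = (1/2)^(τ/t½) = (1/2)^(2/3) ≈ 0.6300.
C₀ = D/Vd = 2162/275 ≈ 7.862 μg/mL.
Before the 5th dose, 4 doses have been given. Superposition: Cmin = C₀·(f + f² + … + f^4).
≈ 7.862 × (0.6300 + 0.3969 + 0.2500 + 0.1575) ≈ 7.862 × 1.4344 ≈ 11.277 μg/mL.

11.3 μg/mL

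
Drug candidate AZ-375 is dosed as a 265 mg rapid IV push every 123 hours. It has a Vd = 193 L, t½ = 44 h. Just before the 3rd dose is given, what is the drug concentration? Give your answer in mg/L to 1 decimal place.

0.2 mg/L

f = (1/2)^(τ/t½) = (1/2)^(123/44) ≈ 0.1440.
C₀ = D/Vd = 265/193 ≈ 1.373 mg/L.
Before the 3rd dose, 2 doses have been given. Superposition: Cmin = C₀·(f + f²).
≈ 1.373 × (0.1440 + 0.0207) ≈ 1.373 × 0.1647 ≈ 0.226 mg/L.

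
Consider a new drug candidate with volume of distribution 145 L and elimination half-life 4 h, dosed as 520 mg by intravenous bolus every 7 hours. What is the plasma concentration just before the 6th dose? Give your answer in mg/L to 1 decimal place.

f = (1/2)^(τ/t½) = (1/2)^(7/4) ≈ 0.2973.
C₀ = D/Vd = 520/145 ≈ 3.586 mg/L.
Before the 6th dose, 5 doses have been given. Superposition: Cmin = C₀·(f + f² + … + f^5).
≈ 3.586 × (0.2973 + 0.0884 + 0.0263 + 0.0078 + 0.0023) ≈ 3.586 × 0.4221 ≈ 1.514 mg/L.

1.5 mg/L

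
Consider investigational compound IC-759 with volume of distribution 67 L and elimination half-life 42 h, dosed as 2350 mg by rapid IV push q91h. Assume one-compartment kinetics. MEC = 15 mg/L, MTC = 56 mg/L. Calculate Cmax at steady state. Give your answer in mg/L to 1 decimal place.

Over one 91-h interval, 91/42 ≈ 2.1667 half-lives elapse, leaving f ≈ 0.2227 of each dose.
Accumulation ratio R = 1/(1 − f) ≈ 1/0.7773 ≈ 1.2865.
Each bolus raises the concentration by D/Vd = 2350/67 ≈ 35.075 mg/L.
Cmax,ss = C₀/(1 − f) ≈ 35.075/0.7773 ≈ 45.124 mg/L.
Peak 45.1 mg/L vs MTC 56 mg/L: below toxic threshold.

45.1 mg/L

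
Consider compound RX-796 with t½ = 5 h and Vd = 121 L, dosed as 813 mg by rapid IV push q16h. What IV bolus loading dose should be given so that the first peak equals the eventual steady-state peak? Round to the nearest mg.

912 mg

f = (1/2)^(16/5) ≈ 0.108819; accumulation ratio R = 1/(1−f) ≈ 1.12211.
Loading dose to hit Cmax,ss on first dose: D_load = D_maint·R ≈ 813 × 1.12211 ≈ 912.28 mg.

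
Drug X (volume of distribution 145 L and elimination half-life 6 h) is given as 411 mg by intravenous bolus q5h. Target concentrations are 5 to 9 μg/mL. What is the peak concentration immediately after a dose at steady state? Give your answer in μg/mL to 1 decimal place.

k = ln2/t½ = ln2/6 ≈ 0.115525 h⁻¹; fraction remaining f = e^(−kτ) = e^(−0.115525×5) ≈ 0.5612.
At steady state, accumulation factor R = 1/(1 − e^(−kτ)) ≈ 2.2789.
Single-dose peak C₀ = D/Vd = 411/145 ≈ 2.834 μg/mL.
Steady-state peak Cmax,ss = C₀·R ≈ 2.834 × 2.2789 ≈ 6.458 μg/mL.
Peak 6.5 μg/mL vs MTC 9 μg/mL: below toxic threshold.

6.5 μg/mL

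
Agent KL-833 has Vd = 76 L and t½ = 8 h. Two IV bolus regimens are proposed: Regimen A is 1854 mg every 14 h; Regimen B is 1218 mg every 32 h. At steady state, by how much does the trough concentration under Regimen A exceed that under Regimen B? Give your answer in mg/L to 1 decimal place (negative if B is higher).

Regimen A: f = (1/2)^(14/8) ≈ 0.2973; Cmin,ss = (1854/76)·f/(1−f) ≈ 10.321 mg/L.
Regimen B: f = (1/2)^(32/8) ≈ 0.0625; Cmin,ss = (1218/76)·f/(1−f) ≈ 1.068 mg/L.
Difference ≈ 10.321 − 1.068 ≈ 9.253 mg/L.

9.3 mg/L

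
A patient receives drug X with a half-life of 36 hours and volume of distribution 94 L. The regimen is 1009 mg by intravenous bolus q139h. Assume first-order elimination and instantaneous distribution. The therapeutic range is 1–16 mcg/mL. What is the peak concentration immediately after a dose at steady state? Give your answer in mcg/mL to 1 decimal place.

Over one 139-h interval, 139/36 ≈ 3.8611 half-lives elapse, leaving f ≈ 0.0688 of each dose.
Accumulation ratio R = 1/(1 − f) ≈ 1/0.9312 ≈ 1.0739.
Single-dose peak C₀ = D/Vd = 1009/94 ≈ 10.734 mcg/mL.
Steady-state peak Cmax,ss = C₀·R ≈ 10.734 × 1.0739 ≈ 11.527 mcg/mL.
Peak 11.5 mcg/mL vs MTC 16 mcg/mL: below toxic threshold.

11.5 mcg/mL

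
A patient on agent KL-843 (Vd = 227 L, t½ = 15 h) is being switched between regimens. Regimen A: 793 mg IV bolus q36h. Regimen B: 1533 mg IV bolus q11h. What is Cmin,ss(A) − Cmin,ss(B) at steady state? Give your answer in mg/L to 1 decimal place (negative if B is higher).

Regimen A: f = (1/2)^(36/15) ≈ 0.1895; Cmin,ss = (793/227)·f/(1−f) ≈ 0.817 mg/L.
Regimen B: f = (1/2)^(11/15) ≈ 0.6015; Cmin,ss = (1533/227)·f/(1−f) ≈ 10.194 mg/L.
Difference ≈ 0.817 − 10.194 ≈ -9.377 mg/L.

-9.4 mg/L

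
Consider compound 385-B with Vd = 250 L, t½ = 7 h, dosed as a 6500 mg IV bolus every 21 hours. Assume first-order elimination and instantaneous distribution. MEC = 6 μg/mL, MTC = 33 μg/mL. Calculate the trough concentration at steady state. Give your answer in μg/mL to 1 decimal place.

3.7 μg/mL

The dosing interval is 3 half-lives, so f = 2^(−3) = 0.125.
At steady state, R = 1/(1 − 0.125) = 8/7.
Single-dose peak C₀ = D/Vd = 6500/250 = 26 μg/mL.
Steady-state peak Cmax,ss = C₀·R = 26 × 8/7 ≈ 29.714 μg/mL.
Steady-state trough Cmin,ss = Cmax,ss·f ≈ 29.714 × 0.125 ≈ 3.714 μg/mL.
Trough 3.7 μg/mL vs MEC 6 μg/mL: subtherapeutic.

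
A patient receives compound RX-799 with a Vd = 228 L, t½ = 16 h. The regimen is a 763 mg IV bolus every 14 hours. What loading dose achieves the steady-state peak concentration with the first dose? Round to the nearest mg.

f = (1/2)^(14/16) ≈ 0.545254; accumulation ratio R = 1/(1−f) ≈ 2.19903.
Loading dose to hit Cmax,ss on first dose: D_load = D_maint·R ≈ 763 × 2.19903 ≈ 1677.86 mg.

1678 mg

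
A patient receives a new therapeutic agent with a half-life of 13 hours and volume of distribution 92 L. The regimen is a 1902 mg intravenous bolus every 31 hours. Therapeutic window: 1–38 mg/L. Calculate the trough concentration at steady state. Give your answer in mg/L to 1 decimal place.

4.9 mg/L

Over one 31-h interval, 31/13 ≈ 2.3846 half-lives elapse, leaving f ≈ 0.1915 of each dose.
At steady state, accumulation factor R = 1/(1 − e^(−kτ)) ≈ 1.2369.
Each bolus raises the concentration by D/Vd = 1902/92 ≈ 20.674 mg/L.
Cmax,ss = C₀/(1 − f) ≈ 20.674/0.8085 ≈ 25.571 mg/L.
Steady-state trough Cmin,ss = Cmax,ss·f ≈ 25.571 × 0.1915 ≈ 4.897 mg/L.
Trough 4.9 mg/L vs MEC 1 mg/L: adequate.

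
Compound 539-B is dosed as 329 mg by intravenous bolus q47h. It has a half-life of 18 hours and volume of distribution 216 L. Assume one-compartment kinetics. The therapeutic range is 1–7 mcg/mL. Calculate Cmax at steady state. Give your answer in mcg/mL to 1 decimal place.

1.8 mcg/mL

τ/t½ = 47/18 ≈ 2.6111, so fraction remaining f = (1/2)^(47/18) ≈ 0.1637.
Accumulation ratio R = 1/(1 − f) ≈ 1/0.8363 ≈ 1.1957.
Each bolus raises the concentration by D/Vd = 329/216 ≈ 1.523 mcg/mL.
Steady-state peak Cmax,ss = C₀·R ≈ 1.523 × 1.1957 ≈ 1.821 mcg/mL.
Peak 1.8 mcg/mL vs MTC 7 mcg/mL: below toxic threshold.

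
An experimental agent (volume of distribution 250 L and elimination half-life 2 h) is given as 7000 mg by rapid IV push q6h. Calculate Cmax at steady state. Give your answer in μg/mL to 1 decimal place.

The dosing interval is 3 half-lives, so f = 2^(−3) = 0.125.
At steady state, R = 1/(1 − 0.125) = 8/7.
Single-dose peak C₀ = D/Vd = 7000/250 = 28 μg/mL.
Steady-state peak Cmax,ss = C₀·R = 28 × 8/7 ≈ 32.000 μg/mL.

32.0 μg/mL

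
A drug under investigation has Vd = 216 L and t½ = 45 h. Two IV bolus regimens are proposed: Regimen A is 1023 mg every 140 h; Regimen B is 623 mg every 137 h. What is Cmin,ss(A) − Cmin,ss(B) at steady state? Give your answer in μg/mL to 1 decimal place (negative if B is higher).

Regimen A: f = (1/2)^(140/45) ≈ 0.1157; Cmin,ss = (1023/216)·f/(1−f) ≈ 0.620 μg/mL.
Regimen B: f = (1/2)^(137/45) ≈ 0.1212; Cmin,ss = (623/216)·f/(1−f) ≈ 0.398 μg/mL.
Difference ≈ 0.620 − 0.398 ≈ 0.222 μg/mL.

0.2 μg/mL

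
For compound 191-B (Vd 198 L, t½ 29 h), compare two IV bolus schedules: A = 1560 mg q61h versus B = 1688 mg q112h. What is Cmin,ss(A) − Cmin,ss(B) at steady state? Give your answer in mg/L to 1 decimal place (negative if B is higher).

Regimen A: f = (1/2)^(61/29) ≈ 0.2327; Cmin,ss = (1560/198)·f/(1−f) ≈ 2.389 mg/L.
Regimen B: f = (1/2)^(112/29) ≈ 0.0688; Cmin,ss = (1688/198)·f/(1−f) ≈ 0.630 mg/L.
Difference ≈ 2.389 − 0.630 ≈ 1.759 mg/L.

1.8 mg/L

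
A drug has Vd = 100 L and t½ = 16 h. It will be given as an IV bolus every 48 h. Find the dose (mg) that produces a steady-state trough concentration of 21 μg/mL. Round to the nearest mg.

τ/t½ = 48/16 ≈ 3, so f = (1/2)^(48/16) ≈ 0.125000.
Cmin,ss = (D/Vd)·f/(1−f), so D = Cmin,ss·Vd·(1−f)/f.
D = 21 × 100 × (1−f)/f ≈ 21 × 100 × 7.00000 ≈ 14700.00 mg.

14700 mg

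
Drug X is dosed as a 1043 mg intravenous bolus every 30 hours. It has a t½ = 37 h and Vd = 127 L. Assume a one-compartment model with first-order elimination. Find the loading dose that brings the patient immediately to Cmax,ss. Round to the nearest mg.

2426 mg

f = (1/2)^(30/37) ≈ 0.570061; accumulation ratio R = 1/(1−f) ≈ 2.32591.
Loading dose to hit Cmax,ss on first dose: D_load = D_maint·R ≈ 1043 × 2.32591 ≈ 2425.92 mg.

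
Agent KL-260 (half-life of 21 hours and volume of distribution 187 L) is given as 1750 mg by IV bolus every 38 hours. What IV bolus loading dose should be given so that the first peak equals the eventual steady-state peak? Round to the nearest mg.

2449 mg

f = (1/2)^(38/21) ≈ 0.285285; accumulation ratio R = 1/(1−f) ≈ 1.39916.
Loading dose to hit Cmax,ss on first dose: D_load = D_maint·R ≈ 1750 × 1.39916 ≈ 2448.53 mg.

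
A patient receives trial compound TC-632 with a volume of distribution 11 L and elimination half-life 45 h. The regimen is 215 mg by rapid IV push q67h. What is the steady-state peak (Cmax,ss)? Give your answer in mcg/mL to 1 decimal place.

30.4 mcg/mL

Over one 67-h interval, 67/45 ≈ 1.4889 half-lives elapse, leaving f ≈ 0.3563 of each dose.
At steady state, accumulation factor R = 1/(1 − e^(−kτ)) ≈ 1.5535.
Single-dose peak C₀ = D/Vd = 215/11 ≈ 19.545 mcg/mL.
Steady-state peak Cmax,ss = C₀·R ≈ 19.545 × 1.5535 ≈ 30.363 mcg/mL.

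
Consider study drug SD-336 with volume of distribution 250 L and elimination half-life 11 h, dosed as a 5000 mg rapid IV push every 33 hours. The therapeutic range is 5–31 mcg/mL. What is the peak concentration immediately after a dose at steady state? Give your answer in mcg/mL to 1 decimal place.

22.9 mcg/mL

τ = 33 h = 3 half-lives, so f = (1/2)^3 = 0.125.
At steady state, R = 1/(1 − 0.125) = 8/7.
Single-dose peak C₀ = D/Vd = 5000/250 = 20 mcg/mL.
Steady-state peak Cmax,ss = C₀·R = 20 × 8/7 ≈ 22.857 mcg/mL.
Peak 22.9 mcg/mL vs MTC 31 mcg/mL: below toxic threshold.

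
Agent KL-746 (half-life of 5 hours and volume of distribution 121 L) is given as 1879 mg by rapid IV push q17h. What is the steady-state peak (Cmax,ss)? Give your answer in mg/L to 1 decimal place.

k = ln2/t½ = ln2/5 ≈ 0.138629 h⁻¹; fraction remaining f = e^(−kτ) = e^(−0.138629×17) ≈ 0.0947.
Accumulation ratio R = 1/(1 − f) ≈ 1/0.9053 ≈ 1.1046.
Each bolus raises the concentration by D/Vd = 1879/121 ≈ 15.529 mg/L.
Steady-state peak Cmax,ss = C₀·R ≈ 15.529 × 1.1046 ≈ 17.153 mg/L.

17.2 mg/L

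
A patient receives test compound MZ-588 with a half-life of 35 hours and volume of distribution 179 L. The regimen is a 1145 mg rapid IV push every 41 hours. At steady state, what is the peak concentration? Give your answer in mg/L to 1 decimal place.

k = ln2/t½ = ln2/35 ≈ 0.019804 h⁻¹; fraction remaining f = e^(−kτ) = e^(−0.019804×41) ≈ 0.4440.
At steady state, accumulation factor R = 1/(1 − e^(−kτ)) ≈ 1.7986.
Single-dose peak C₀ = D/Vd = 1145/179 ≈ 6.397 mg/L.
Steady-state peak Cmax,ss = C₀·R ≈ 6.397 × 1.7986 ≈ 11.506 mg/L.

11.5 mg/L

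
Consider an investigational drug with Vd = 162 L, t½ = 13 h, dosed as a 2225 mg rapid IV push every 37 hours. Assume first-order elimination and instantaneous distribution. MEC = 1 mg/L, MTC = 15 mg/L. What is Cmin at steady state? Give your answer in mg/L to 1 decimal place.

τ/t½ = 37/13 ≈ 2.8462, so fraction remaining f = (1/2)^(37/13) ≈ 0.1391.
Each bolus raises the concentration by D/Vd = 2225/162 ≈ 13.735 mg/L.
Steady-state trough Cmin,ss = C₀·f/(1−f) ≈ 13.735 × 0.1391/0.8609 ≈ 2.219 mg/L.
Trough 2.2 mg/L vs MEC 1 mg/L: adequate.

2.2 mg/L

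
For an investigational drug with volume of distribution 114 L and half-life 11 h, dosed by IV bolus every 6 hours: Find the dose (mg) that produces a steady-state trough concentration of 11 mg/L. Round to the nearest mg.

τ/t½ = 6/11 ≈ 0.54545, so f = (1/2)^(6/11) ≈ 0.685175.
Cmin,ss = (D/Vd)·f/(1−f), so D = Cmin,ss·Vd·(1−f)/f.
D = 11 × 114 × (1−f)/f ≈ 11 × 114 × 0.45948 ≈ 576.19 mg.

576 mg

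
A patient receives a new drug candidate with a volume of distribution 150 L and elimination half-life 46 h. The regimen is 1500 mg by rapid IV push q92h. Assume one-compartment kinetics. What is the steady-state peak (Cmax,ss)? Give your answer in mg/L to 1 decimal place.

13.3 mg/L

τ = 92 h = 2 half-lives, so f = (1/2)^2 = 0.25.
Accumulation ratio R = 1/(1 − f) = 1/0.75 = 4/3.
Single-dose peak C₀ = D/Vd = 1500/150 = 10 mg/L.
Steady-state peak Cmax,ss = C₀·R = 10 × 4/3 ≈ 13.333 mg/L.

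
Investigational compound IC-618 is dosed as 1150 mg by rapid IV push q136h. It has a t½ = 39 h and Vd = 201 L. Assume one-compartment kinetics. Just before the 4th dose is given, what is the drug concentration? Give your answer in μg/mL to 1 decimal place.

f = (1/2)^(τ/t½) = (1/2)^(136/39) ≈ 0.0892.
C₀ = D/Vd = 1150/201 ≈ 5.721 μg/mL.
Before the 4th dose, 3 doses have been given. Superposition: Cmin = C₀·(f + f² + … + f^3).
≈ 5.721 × (0.0892 + 0.0080 + 0.0007) ≈ 5.721 × 0.0979 ≈ 0.560 μg/mL.

0.6 μg/mL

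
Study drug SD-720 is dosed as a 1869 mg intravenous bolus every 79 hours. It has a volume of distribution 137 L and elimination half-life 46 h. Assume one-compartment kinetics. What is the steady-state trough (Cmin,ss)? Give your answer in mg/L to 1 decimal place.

6.0 mg/L

τ/t½ = 79/46 ≈ 1.7174, so fraction remaining f = (1/2)^(79/46) ≈ 0.3041.
Single-dose peak C₀ = D/Vd = 1869/137 ≈ 13.642 mg/L.
Steady-state trough Cmin,ss = C₀·f/(1−f) ≈ 13.642 × 0.3041/0.6959 ≈ 5.961 mg/L.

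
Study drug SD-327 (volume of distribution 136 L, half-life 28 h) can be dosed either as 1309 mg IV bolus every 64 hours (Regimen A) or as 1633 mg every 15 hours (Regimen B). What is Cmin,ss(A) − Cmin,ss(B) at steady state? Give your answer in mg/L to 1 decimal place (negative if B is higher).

Regimen A: f = (1/2)^(64/28) ≈ 0.2051; Cmin,ss = (1309/136)·f/(1−f) ≈ 2.483 mg/L.
Regimen B: f = (1/2)^(15/28) ≈ 0.6898; Cmin,ss = (1633/136)·f/(1−f) ≈ 26.701 mg/L.
Difference ≈ 2.483 − 26.701 ≈ -24.218 mg/L.

-24.2 mg/L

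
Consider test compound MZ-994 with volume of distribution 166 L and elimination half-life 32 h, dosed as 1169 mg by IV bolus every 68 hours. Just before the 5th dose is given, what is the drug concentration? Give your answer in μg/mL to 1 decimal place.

2.1 μg/mL

f = (1/2)^(τ/t½) = (1/2)^(68/32) ≈ 0.2293.
C₀ = D/Vd = 1169/166 ≈ 7.042 μg/mL.
Before the 5th dose, 4 doses have been given. Superposition: Cmin = C₀·(f + f² + … + f^4).
≈ 7.042 × (0.2293 + 0.0526 + 0.0121 + 0.0028) ≈ 7.042 × 0.2968 ≈ 2.090 μg/mL.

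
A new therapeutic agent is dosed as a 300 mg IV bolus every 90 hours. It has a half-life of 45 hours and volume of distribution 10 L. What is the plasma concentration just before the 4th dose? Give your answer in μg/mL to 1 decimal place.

9.8 μg/mL

f = (1/2)^(τ/t½) = (1/2)^(90/45) ≈ 0.2500.
C₀ = D/Vd = 300/10 ≈ 30.000 μg/mL.
Before the 4th dose, 3 doses have been given. Superposition: Cmin = C₀·(f + f² + … + f^3).
≈ 30.000 × (0.2500 + 0.0625 + 0.0156) ≈ 30.000 × 0.3281 ≈ 9.843 μg/mL.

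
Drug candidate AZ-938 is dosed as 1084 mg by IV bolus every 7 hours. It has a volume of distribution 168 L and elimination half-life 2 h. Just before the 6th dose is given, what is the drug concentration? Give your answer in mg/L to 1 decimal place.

0.6 mg/L

f = (1/2)^(τ/t½) = (1/2)^(7/2) ≈ 0.0884.
C₀ = D/Vd = 1084/168 ≈ 6.452 mg/L.
Before the 6th dose, 5 doses have been given. Superposition: Cmin = C₀·(f + f² + … + f^5).
≈ 6.452 × (0.0884 + 0.0078 + 0.0007 + 0.0001 + 0.0000) ≈ 6.452 × 0.0970 ≈ 0.626 mg/L.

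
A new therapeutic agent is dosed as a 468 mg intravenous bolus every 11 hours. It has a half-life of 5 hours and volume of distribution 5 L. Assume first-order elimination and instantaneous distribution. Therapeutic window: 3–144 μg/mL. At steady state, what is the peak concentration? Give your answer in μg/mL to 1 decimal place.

τ/t½ = 11/5 ≈ 2.2, so fraction remaining f = (1/2)^(11/5) ≈ 0.2176.
Accumulation ratio R = 1/(1 − f) ≈ 1/0.7824 ≈ 1.2781.
Single-dose peak C₀ = D/Vd = 468/5 ≈ 93.600 μg/mL.
Cmax,ss = C₀/(1 − f) ≈ 93.600/0.7824 ≈ 119.632 μg/mL.
Peak 119.6 μg/mL vs MTC 144 μg/mL: below toxic threshold.

119.6 μg/mL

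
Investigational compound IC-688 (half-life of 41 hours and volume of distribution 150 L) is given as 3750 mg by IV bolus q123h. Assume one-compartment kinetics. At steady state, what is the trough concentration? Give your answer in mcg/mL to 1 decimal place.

τ = 123 h = 3 half-lives, so f = (1/2)^3 = 0.125.
Accumulation ratio R = 1/(1 − f) = 1/0.875 = 8/7.
Single-dose peak C₀ = D/Vd = 3750/150 = 25 mcg/mL.
Steady-state peak Cmax,ss = C₀·R = 25 × 8/7 ≈ 28.571 mcg/mL.
Steady-state trough Cmin,ss = Cmax,ss·f ≈ 28.571 × 0.125 ≈ 3.571 mcg/mL.

3.6 mcg/mL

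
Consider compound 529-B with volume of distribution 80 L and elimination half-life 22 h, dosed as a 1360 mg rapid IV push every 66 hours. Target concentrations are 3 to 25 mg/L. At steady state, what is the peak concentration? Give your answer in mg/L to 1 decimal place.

19.4 mg/L

The dosing interval is 3 half-lives, so f = 2^(−3) = 0.125.
At steady state, R = 1/(1 − 0.125) = 8/7.
Single-dose peak C₀ = D/Vd = 1360/80 = 17 mg/L.
Steady-state peak Cmax,ss = C₀·R = 17 × 8/7 ≈ 19.429 mg/L.
Peak 19.4 mg/L vs MTC 25 mg/L: below toxic threshold.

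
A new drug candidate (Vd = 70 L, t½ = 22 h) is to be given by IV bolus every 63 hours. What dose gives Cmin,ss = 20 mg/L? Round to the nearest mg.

τ/t½ = 63/22 ≈ 2.8636, so f = (1/2)^(63/22) ≈ 0.137391.
Cmin,ss = (D/Vd)·f/(1−f), so D = Cmin,ss·Vd·(1−f)/f.
D = 20 × 70 × (1−f)/f ≈ 20 × 70 × 6.27850 ≈ 8789.90 mg.

8790 mg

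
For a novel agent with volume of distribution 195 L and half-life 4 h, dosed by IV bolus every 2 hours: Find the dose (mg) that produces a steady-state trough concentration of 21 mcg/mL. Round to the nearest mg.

1696 mg

τ/t½ = 2/4 ≈ 0.5, so f = (1/2)^(2/4) ≈ 0.707107.
Cmin,ss = (D/Vd)·f/(1−f), so D = Cmin,ss·Vd·(1−f)/f.
D = 21 × 195 × (1−f)/f ≈ 21 × 195 × 0.41421 ≈ 1696.19 mg.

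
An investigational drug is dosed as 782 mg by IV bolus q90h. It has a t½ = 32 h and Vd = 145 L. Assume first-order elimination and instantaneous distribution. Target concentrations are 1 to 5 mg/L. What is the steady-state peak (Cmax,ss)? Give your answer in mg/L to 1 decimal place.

τ/t½ = 90/32 ≈ 2.8125, so fraction remaining f = (1/2)^(90/32) ≈ 0.1423.
At steady state, accumulation factor R = 1/(1 − e^(−kτ)) ≈ 1.1659.
Each bolus raises the concentration by D/Vd = 782/145 ≈ 5.393 mg/L.
Steady-state peak Cmax,ss = C₀·R ≈ 5.393 × 1.1659 ≈ 6.288 mg/L.
Peak 6.3 mg/L vs MTC 5 mg/L: exceeds toxic threshold.

6.3 mg/L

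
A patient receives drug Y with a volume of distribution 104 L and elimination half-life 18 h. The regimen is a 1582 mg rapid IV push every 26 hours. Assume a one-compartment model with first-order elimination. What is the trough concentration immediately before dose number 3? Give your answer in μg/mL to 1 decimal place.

f = (1/2)^(τ/t½) = (1/2)^(26/18) ≈ 0.3674.
C₀ = D/Vd = 1582/104 ≈ 15.212 μg/mL.
Before the 3rd dose, 2 doses have been given. Superposition: Cmin = C₀·(f + f²).
≈ 15.212 × (0.3674 + 0.1350) ≈ 15.212 × 0.5024 ≈ 7.643 μg/mL.

7.6 μg/mL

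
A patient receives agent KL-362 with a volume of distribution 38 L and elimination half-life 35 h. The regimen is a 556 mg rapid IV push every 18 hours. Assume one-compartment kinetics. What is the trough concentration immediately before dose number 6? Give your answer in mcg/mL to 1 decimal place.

f = (1/2)^(τ/t½) = (1/2)^(18/35) ≈ 0.7001.
C₀ = D/Vd = 556/38 ≈ 14.632 mcg/mL.
Before the 6th dose, 5 doses have been given. Superposition: Cmin = C₀·(f + f² + … + f^5).
≈ 14.632 × (0.7001 + 0.4901 + 0.3431 + 0.2402 + 0.1682) ≈ 14.632 × 1.9417 ≈ 28.411 mcg/mL.

28.4 mcg/mL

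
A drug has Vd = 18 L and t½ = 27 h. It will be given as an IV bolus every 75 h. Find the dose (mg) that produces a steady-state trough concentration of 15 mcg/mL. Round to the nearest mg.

1582 mg

τ/t½ = 75/27 ≈ 2.7778, so f = (1/2)^(75/27) ≈ 0.145816.
Cmin,ss = (D/Vd)·f/(1−f), so D = Cmin,ss·Vd·(1−f)/f.
D = 15 × 18 × (1−f)/f ≈ 15 × 18 × 5.85796 ≈ 1581.65 mg.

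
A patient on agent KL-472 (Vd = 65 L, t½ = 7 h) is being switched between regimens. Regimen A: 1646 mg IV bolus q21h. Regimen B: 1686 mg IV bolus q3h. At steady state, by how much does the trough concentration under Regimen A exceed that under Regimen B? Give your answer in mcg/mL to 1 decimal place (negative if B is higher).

Regimen A: f = (1/2)^(21/7) ≈ 0.1250; Cmin,ss = (1646/65)·f/(1−f) ≈ 3.618 mcg/mL.
Regimen B: f = (1/2)^(3/7) ≈ 0.7430; Cmin,ss = (1686/65)·f/(1−f) ≈ 74.989 mcg/mL.
Difference ≈ 3.618 − 74.989 ≈ -71.371 mcg/mL.

-71.4 mcg/mL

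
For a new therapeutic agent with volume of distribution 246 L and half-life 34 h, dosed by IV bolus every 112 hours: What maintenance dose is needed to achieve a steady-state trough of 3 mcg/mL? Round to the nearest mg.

τ/t½ = 112/34 ≈ 3.2941, so f = (1/2)^(112/34) ≈ 0.101946.
Cmin,ss = (D/Vd)·f/(1−f), so D = Cmin,ss·Vd·(1−f)/f.
D = 3 × 246 × (1−f)/f ≈ 3 × 246 × 8.80911 ≈ 6501.12 mg.

6501 mg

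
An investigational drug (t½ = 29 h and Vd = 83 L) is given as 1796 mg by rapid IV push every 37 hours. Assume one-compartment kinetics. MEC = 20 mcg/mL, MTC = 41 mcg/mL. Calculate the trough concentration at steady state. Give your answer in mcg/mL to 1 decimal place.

15.2 mcg/mL

τ/t½ = 37/29 ≈ 1.2759, so fraction remaining f = (1/2)^(37/29) ≈ 0.4130.
At steady state, accumulation factor R = 1/(1 − e^(−kτ)) ≈ 1.7036.
Each bolus raises the concentration by D/Vd = 1796/83 ≈ 21.639 mcg/mL.
Cmax,ss = C₀/(1 − f) ≈ 21.639/0.5870 ≈ 36.864 mcg/mL.
Steady-state trough Cmin,ss = Cmax,ss·f ≈ 36.864 × 0.4130 ≈ 15.225 mcg/mL.
Trough 15.2 mcg/mL vs MEC 20 mcg/mL: subtherapeutic.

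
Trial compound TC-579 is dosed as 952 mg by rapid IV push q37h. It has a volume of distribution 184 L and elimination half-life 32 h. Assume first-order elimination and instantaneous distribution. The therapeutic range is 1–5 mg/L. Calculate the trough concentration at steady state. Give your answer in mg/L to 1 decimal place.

4.2 mg/L

Over one 37-h interval, 37/32 ≈ 1.1562 half-lives elapse, leaving f ≈ 0.4487 of each dose.
Accumulation ratio R = 1/(1 − f) ≈ 1/0.5513 ≈ 1.8139.
Single-dose peak C₀ = D/Vd = 952/184 ≈ 5.174 mg/L.
Steady-state peak Cmax,ss = C₀·R ≈ 5.174 × 1.8139 ≈ 9.385 mg/L.
One interval later, Cmin,ss = Cmax,ss·e^(−kτ) ≈ 9.385 × 0.4487 ≈ 4.211 mg/L.
Trough 4.2 mg/L vs MEC 1 mg/L: adequate.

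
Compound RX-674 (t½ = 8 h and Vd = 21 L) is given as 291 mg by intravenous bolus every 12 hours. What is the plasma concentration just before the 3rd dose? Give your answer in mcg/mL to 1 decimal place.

f = (1/2)^(τ/t½) = (1/2)^(12/8) ≈ 0.3536.
C₀ = D/Vd = 291/21 ≈ 13.857 mcg/mL.
Before the 3rd dose, 2 doses have been given. Superposition: Cmin = C₀·(f + f²).
≈ 13.857 × (0.3536 + 0.1250) ≈ 13.857 × 0.4786 ≈ 6.632 mcg/mL.

6.6 mcg/mL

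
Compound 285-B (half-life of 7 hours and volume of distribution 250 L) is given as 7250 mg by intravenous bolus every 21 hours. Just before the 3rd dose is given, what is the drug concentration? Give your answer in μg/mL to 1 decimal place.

f = (1/2)^(τ/t½) = (1/2)^(21/7) ≈ 0.1250.
C₀ = D/Vd = 7250/250 ≈ 29.000 μg/mL.
Before the 3rd dose, 2 doses have been given. Superposition: Cmin = C₀·(f + f²).
≈ 29.000 × (0.1250 + 0.0156) ≈ 29.000 × 0.1406 ≈ 4.077 μg/mL.

4.1 μg/mL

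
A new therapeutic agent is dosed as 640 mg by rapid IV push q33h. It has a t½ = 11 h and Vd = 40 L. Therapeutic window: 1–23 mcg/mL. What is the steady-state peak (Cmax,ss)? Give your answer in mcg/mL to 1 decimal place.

18.3 mcg/mL

τ = 33 h = 3 half-lives, so f = (1/2)^3 = 0.125.
At steady state, R = 1/(1 − 0.125) = 8/7.
Single-dose peak C₀ = D/Vd = 640/40 = 16 mcg/mL.
Steady-state peak Cmax,ss = C₀·R = 16 × 8/7 ≈ 18.286 mcg/mL.
Peak 18.3 mcg/mL vs MTC 23 mcg/mL: below toxic threshold.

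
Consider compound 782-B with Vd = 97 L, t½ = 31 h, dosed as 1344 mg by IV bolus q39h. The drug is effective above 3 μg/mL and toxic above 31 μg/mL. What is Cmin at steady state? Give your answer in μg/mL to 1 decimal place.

10.0 μg/mL

τ/t½ = 39/31 ≈ 1.2581, so fraction remaining f = (1/2)^(39/31) ≈ 0.4181.
Single-dose peak C₀ = D/Vd = 1344/97 ≈ 13.856 μg/mL.
Steady-state trough Cmin,ss = C₀·f/(1−f) ≈ 13.856 × 0.4181/0.5819 ≈ 9.956 μg/mL.
Trough 10.0 μg/mL vs MEC 3 μg/mL: adequate.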